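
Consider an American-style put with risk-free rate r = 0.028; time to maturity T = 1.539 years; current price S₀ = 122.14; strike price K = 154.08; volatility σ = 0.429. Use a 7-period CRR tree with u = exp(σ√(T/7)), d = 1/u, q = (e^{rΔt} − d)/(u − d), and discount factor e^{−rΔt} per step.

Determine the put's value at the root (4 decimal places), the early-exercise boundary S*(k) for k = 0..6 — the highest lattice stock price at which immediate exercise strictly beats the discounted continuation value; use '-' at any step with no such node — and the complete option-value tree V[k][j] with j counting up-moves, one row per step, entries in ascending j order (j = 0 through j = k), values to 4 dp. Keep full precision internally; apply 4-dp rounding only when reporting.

Δt=0.21986  u=1.22281  d=0.81779  q=0.46513  discount=0.99386
step 7 (expiry): payoffs max(K−S,0) = 124.2029 109.4056 87.2797 54.1955 4.7257 0.0000 0.0000 0.0000
step 6: (k=6,j=0): S=36.5341, (K−S)⁺=117.5459, hold=116.6003 ⇒ V=117.5459 exercise | (k=6,j=1): S=54.6284, (K−S)⁺=99.4516, hold=98.5060 ⇒ V=99.4516 exercise | (k=6,j=2): S=81.6842, (K−S)⁺=72.3958, hold=71.4502 ⇒ V=72.3958 exercise | (k=6,j=3): S=122.1400, (K−S)⁺=31.9400, hold=30.9944 ⇒ V=31.9400 exercise | (k=6,j=4): S=182.6323, (K−S)⁺=0.0000, hold=2.5121 ⇒ V=2.5121 continue | (k=6,j=5): S=273.0847, (K−S)⁺=0.0000, hold=0.0000 ⇒ V=0.0000 continue | (k=6,j=6): S=408.3354, (K−S)⁺=0.0000, hold=0.0000 ⇒ V=0.0000 continue  boundary S*=122.1400
step 5: (k=5,j=0): S=44.6744, (K−S)⁺=109.4056, hold=108.4600 ⇒ V=109.4056 exercise | (k=5,j=1): S=66.8003, (K−S)⁺=87.2797, hold=86.3341 ⇒ V=87.2797 exercise | (k=5,j=2): S=99.8845, (K−S)⁺=54.1955, hold=53.2499 ⇒ V=54.1955 exercise | (k=5,j=3): S=149.3543, (K−S)⁺=4.7257, hold=18.1403 ⇒ V=18.1403 continue | (k=5,j=4): S=223.3251, (K−S)⁺=0.0000, hold=1.3354 ⇒ V=1.3354 continue | (k=5,j=5): S=333.9313, (K−S)⁺=0.0000, hold=0.0000 ⇒ V=0.0000 continue  boundary S*=99.8845
step 4: (k=4,j=0): S=54.6284, (K−S)⁺=99.4516, hold=98.5060 ⇒ V=99.4516 exercise | (k=4,j=1): S=81.6842, (K−S)⁺=72.3958, hold=71.4502 ⇒ V=72.3958 exercise | (k=4,j=2): S=122.1400, (K−S)⁺=31.9400, hold=37.1956 ⇒ V=37.1956 continue | (k=4,j=3): S=182.6323, (K−S)⁺=0.0000, hold=10.2606 ⇒ V=10.2606 continue | (k=4,j=4): S=273.0847, (K−S)⁺=0.0000, hold=0.7099 ⇒ V=0.7099 continue  boundary S*=81.6842
step 3: (k=3,j=0): S=66.8003, (K−S)⁺=87.2797, hold=86.3341 ⇒ V=87.2797 exercise | (k=3,j=1): S=99.8845, (K−S)⁺=54.1955, hold=55.6794 ⇒ V=55.6794 continue | (k=3,j=2): S=149.3543, (K−S)⁺=4.7257, hold=24.5160 ⇒ V=24.5160 continue | (k=3,j=3): S=223.3251, (K−S)⁺=0.0000, hold=5.7826 ⇒ V=5.7826 continue  boundary S*=66.8003
step 2: (k=2,j=0): S=81.6842, (K−S)⁺=72.3958, hold=72.1361 ⇒ V=72.3958 exercise | (k=2,j=1): S=122.1400, (K−S)⁺=31.9400, hold=40.9317 ⇒ V=40.9317 continue | (k=2,j=2): S=182.6323, (K−S)⁺=0.0000, hold=15.7056 ⇒ V=15.7056 continue  boundary S*=81.6842
step 1: (k=1,j=0): S=99.8845, (K−S)⁺=54.1955, hold=57.4065 ⇒ V=57.4065 continue | (k=1,j=1): S=149.3543, (K−S)⁺=4.7257, hold=29.0192 ⇒ V=29.0192 continue  boundary S*=-
step 0: (k=0,j=0): S=122.1400, (K−S)⁺=31.9400, hold=43.9316 ⇒ V=43.9316 continue  boundary S*=-

price = 43.9316
boundary = - - 81.6842 66.8003 81.6842 99.8845 122.1400
tree:
43.9316
57.4065 29.0192
72.3958 40.9317 15.7056
87.2797 55.6794 24.5160 5.7826
99.4516 72.3958 37.1956 10.2606 0.7099
109.4056 87.2797 54.1955 18.1403 1.3354 0.0000
117.5459 99.4516 72.3958 31.9400 2.5121 0.0000 0.0000
124.2029 109.4056 87.2797 54.1955 4.7257 0.0000 0.0000 0.0000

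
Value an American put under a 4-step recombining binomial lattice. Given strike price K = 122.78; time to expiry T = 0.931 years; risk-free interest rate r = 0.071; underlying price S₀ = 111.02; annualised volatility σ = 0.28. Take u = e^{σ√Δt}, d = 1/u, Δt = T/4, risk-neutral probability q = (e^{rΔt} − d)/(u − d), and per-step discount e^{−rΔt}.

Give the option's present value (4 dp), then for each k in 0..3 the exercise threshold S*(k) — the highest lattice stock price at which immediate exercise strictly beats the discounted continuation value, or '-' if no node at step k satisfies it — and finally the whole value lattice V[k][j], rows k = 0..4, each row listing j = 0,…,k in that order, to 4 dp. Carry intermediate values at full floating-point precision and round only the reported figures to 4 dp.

price = 16.2342
boundary = - 96.9918 84.7362 96.9918
tree:
16.2342
25.7882 8.1982
38.0438 14.8141 2.5373
48.7508 25.7882 5.4624 0.0000
58.1049 38.0438 11.7600 0.0000 0.0000

Δt=0.23275  u=1.14463  d=0.87364  q=0.52777  discount=0.98361
step 4 (expiry): payoffs max(K−S,0) = 58.1049 38.0438 11.7600 0.0000 0.0000
step 3: (k=3,j=0): S=74.0292, (K−S)⁺=48.7508, hold=46.7385 ⇒ V=48.7508 exercise | (k=3,j=1): S=96.9918, (K−S)⁺=25.7882, hold=23.7759 ⇒ V=25.7882 exercise | (k=3,j=2): S=127.0771, (K−S)⁺=0.0000, hold=5.4624 ⇒ V=5.4624 continue | (k=3,j=3): S=166.4944, (K−S)⁺=0.0000, hold=0.0000 ⇒ V=0.0000 continue  boundary S*=96.9918
step 2: (k=2,j=0): S=84.7362, (K−S)⁺=38.0438, hold=36.0315 ⇒ V=38.0438 exercise | (k=2,j=1): S=111.0200, (K−S)⁺=11.7600, hold=14.8141 ⇒ V=14.8141 continue | (k=2,j=2): S=145.4566, (K−S)⁺=0.0000, hold=2.5373 ⇒ V=2.5373 continue  boundary S*=84.7362
step 1: (k=1,j=0): S=96.9918, (K−S)⁺=25.7882, hold=25.3613 ⇒ V=25.7882 exercise | (k=1,j=1): S=127.0771, (K−S)⁺=0.0000, hold=8.1982 ⇒ V=8.1982 continue  boundary S*=96.9918
step 0: (k=0,j=0): S=111.0200, (K−S)⁺=11.7600, hold=16.2342 ⇒ V=16.2342 continue  boundary S*=-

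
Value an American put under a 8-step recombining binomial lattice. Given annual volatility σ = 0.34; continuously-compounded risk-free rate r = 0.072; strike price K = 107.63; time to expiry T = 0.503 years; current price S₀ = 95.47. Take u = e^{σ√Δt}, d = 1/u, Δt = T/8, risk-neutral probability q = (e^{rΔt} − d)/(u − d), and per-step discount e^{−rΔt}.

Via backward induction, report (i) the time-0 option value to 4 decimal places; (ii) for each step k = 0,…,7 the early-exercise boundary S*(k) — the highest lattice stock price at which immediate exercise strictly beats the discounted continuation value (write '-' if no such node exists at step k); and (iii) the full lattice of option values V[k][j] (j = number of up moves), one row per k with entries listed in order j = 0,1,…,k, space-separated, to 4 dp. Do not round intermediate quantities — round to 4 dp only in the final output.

price = 15.2536
boundary = - - 80.5037 73.9248 80.5037 87.6680 80.5037 87.6680
tree:
15.2536
20.6799 10.0776
27.1263 14.5538 5.7854
33.7052 20.2800 9.0779 2.6136
39.7465 27.1263 13.7588 4.5763 0.7153
45.2940 33.7052 19.9620 7.8087 1.4525 0.0000
50.3882 39.7465 27.1263 12.8433 2.9493 0.0000 0.0000
55.0661 45.2940 33.7052 19.9620 5.9887 0.0000 0.0000 0.0000
59.3617 50.3882 39.7465 27.1263 12.1600 0.0000 0.0000 0.0000 0.0000

Δt=0.06288  u=1.08899  d=0.91828  q=0.50528  discount=0.99548
step 8 (expiry): payoffs max(K−S,0) = 59.3617 50.3882 39.7465 27.1263 12.1600 0.0000 0.0000 0.0000 0.0000
step 7: (k=7,j=0): S=52.5639, (K−S)⁺=55.0661, hold=54.5800 ⇒ V=55.0661 exercise | (k=7,j=1): S=62.3360, (K−S)⁺=45.2940, hold=44.8079 ⇒ V=45.2940 exercise | (k=7,j=2): S=73.9248, (K−S)⁺=33.7052, hold=33.2191 ⇒ V=33.7052 exercise | (k=7,j=3): S=87.6680, (K−S)⁺=19.9620, hold=19.4758 ⇒ V=19.9620 exercise | (k=7,j=4): S=103.9663, (K−S)⁺=3.6637, hold=5.9887 ⇒ V=5.9887 continue | (k=7,j=5): S=123.2945, (K−S)⁺=0.0000, hold=0.0000 ⇒ V=0.0000 continue | (k=7,j=6): S=146.2160, (K−S)⁺=0.0000, hold=0.0000 ⇒ V=0.0000 continue | (k=7,j=7): S=173.3988, (K−S)⁺=0.0000, hold=0.0000 ⇒ V=0.0000 continue  boundary S*=87.6680
step 6: (k=6,j=0): S=57.2418, (K−S)⁺=50.3882, hold=49.9021 ⇒ V=50.3882 exercise | (k=6,j=1): S=67.8835, (K−S)⁺=39.7465, hold=39.2603 ⇒ V=39.7465 exercise | (k=6,j=2): S=80.5037, (K−S)⁺=27.1263, hold=26.6402 ⇒ V=27.1263 exercise | (k=6,j=3): S=95.4700, (K−S)⁺=12.1600, hold=12.8433 ⇒ V=12.8433 continue | (k=6,j=4): S=113.2187, (K−S)⁺=0.0000, hold=2.9493 ⇒ V=2.9493 continue | (k=6,j=5): S=134.2670, (K−S)⁺=0.0000, hold=0.0000 ⇒ V=0.0000 continue | (k=6,j=6): S=159.2284, (K−S)⁺=0.0000, hold=0.0000 ⇒ V=0.0000 continue  boundary S*=80.5037
step 5: (k=5,j=0): S=62.3360, (K−S)⁺=45.2940, hold=44.8079 ⇒ V=45.2940 exercise | (k=5,j=1): S=73.9248, (K−S)⁺=33.7052, hold=33.2191 ⇒ V=33.7052 exercise | (k=5,j=2): S=87.6680, (K−S)⁺=19.9620, hold=19.8195 ⇒ V=19.9620 exercise | (k=5,j=3): S=103.9663, (K−S)⁺=3.6637, hold=7.8087 ⇒ V=7.8087 continue | (k=5,j=4): S=123.2945, (K−S)⁺=0.0000, hold=1.4525 ⇒ V=1.4525 continue | (k=5,j=5): S=146.2160, (K−S)⁺=0.0000, hold=0.0000 ⇒ V=0.0000 continue  boundary S*=87.6680
step 4: (k=4,j=0): S=67.8835, (K−S)⁺=39.7465, hold=39.2603 ⇒ V=39.7465 exercise | (k=4,j=1): S=80.5037, (K−S)⁺=27.1263, hold=26.6402 ⇒ V=27.1263 exercise | (k=4,j=2): S=95.4700, (K−S)⁺=12.1600, hold=13.7588 ⇒ V=13.7588 continue | (k=4,j=3): S=113.2187, (K−S)⁺=0.0000, hold=4.5763 ⇒ V=4.5763 continue | (k=4,j=4): S=134.2670, (K−S)⁺=0.0000, hold=0.7153 ⇒ V=0.7153 continue  boundary S*=80.5037
step 3: (k=3,j=0): S=73.9248, (K−S)⁺=33.7052, hold=33.2191 ⇒ V=33.7052 exercise | (k=3,j=1): S=87.6680, (K−S)⁺=19.9620, hold=20.2800 ⇒ V=20.2800 continue | (k=3,j=2): S=103.9663, (K−S)⁺=3.6637, hold=9.0779 ⇒ V=9.0779 continue | (k=3,j=3): S=123.2945, (K−S)⁺=0.0000, hold=2.6136 ⇒ V=2.6136 continue  boundary S*=73.9248
step 2: (k=2,j=0): S=80.5037, (K−S)⁺=27.1263, hold=26.8002 ⇒ V=27.1263 exercise | (k=2,j=1): S=95.4700, (K−S)⁺=12.1600, hold=14.5538 ⇒ V=14.5538 continue | (k=2,j=2): S=113.2187, (K−S)⁺=0.0000, hold=5.7854 ⇒ V=5.7854 continue  boundary S*=80.5037
step 1: (k=1,j=0): S=87.6680, (K−S)⁺=19.9620, hold=20.6799 ⇒ V=20.6799 continue | (k=1,j=1): S=103.9663, (K−S)⁺=3.6637, hold=10.0776 ⇒ V=10.0776 continue  boundary S*=-
step 0: (k=0,j=0): S=95.4700, (K−S)⁺=12.1600, hold=15.2536 ⇒ V=15.2536 continue  boundary S*=-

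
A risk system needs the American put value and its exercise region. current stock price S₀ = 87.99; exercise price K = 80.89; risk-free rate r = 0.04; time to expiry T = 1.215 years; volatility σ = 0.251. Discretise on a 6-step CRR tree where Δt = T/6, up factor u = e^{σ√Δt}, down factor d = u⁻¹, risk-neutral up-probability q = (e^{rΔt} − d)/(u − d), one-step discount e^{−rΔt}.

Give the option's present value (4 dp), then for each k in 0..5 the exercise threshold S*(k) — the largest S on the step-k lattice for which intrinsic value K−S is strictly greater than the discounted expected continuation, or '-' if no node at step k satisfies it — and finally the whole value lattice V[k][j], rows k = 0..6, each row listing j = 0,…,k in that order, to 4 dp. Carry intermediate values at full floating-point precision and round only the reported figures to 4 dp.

price = 5.0681
boundary = - - - 62.7007 56.0040 62.7007
tree:
5.0681
8.0492 2.2588
12.3596 3.9988 0.6079
18.1893 6.9051 1.2449 0.0000
24.8860 11.5114 2.5494 0.0000 0.0000
30.8675 18.1893 5.2209 0.0000 0.0000 0.0000
36.2101 24.8860 10.6918 0.0000 0.0000 0.0000 0.0000

Δt=0.20250  u=1.11958  d=0.89320  q=0.50772  discount=0.99193
step 6 (expiry): payoffs max(K−S,0) = 36.2101 24.8860 10.6918 0.0000 0.0000 0.0000 0.0000
step 5: (k=5,j=0): S=50.0225, (K−S)⁺=30.8675, hold=30.2149 ⇒ V=30.8675 exercise | (k=5,j=1): S=62.7007, (K−S)⁺=18.1893, hold=17.5367 ⇒ V=18.1893 exercise | (k=5,j=2): S=78.5923, (K−S)⁺=2.2977, hold=5.2209 ⇒ V=5.2209 continue | (k=5,j=3): S=98.5115, (K−S)⁺=0.0000, hold=0.0000 ⇒ V=0.0000 continue | (k=5,j=4): S=123.4793, (K−S)⁺=0.0000, hold=0.0000 ⇒ V=0.0000 continue | (k=5,j=5): S=154.7751, (K−S)⁺=0.0000, hold=0.0000 ⇒ V=0.0000 continue  boundary S*=62.7007
step 4: (k=4,j=0): S=56.0040, (K−S)⁺=24.8860, hold=24.2334 ⇒ V=24.8860 exercise | (k=4,j=1): S=70.1982, (K−S)⁺=10.6918, hold=11.5114 ⇒ V=11.5114 continue | (k=4,j=2): S=87.9900, (K−S)⁺=0.0000, hold=2.5494 ⇒ V=2.5494 continue | (k=4,j=3): S=110.2911, (K−S)⁺=0.0000, hold=0.0000 ⇒ V=0.0000 continue | (k=4,j=4): S=138.2444, (K−S)⁺=0.0000, hold=0.0000 ⇒ V=0.0000 continue  boundary S*=56.0040
step 3: (k=3,j=0): S=62.7007, (K−S)⁺=18.1893, hold=17.9495 ⇒ V=18.1893 exercise | (k=3,j=1): S=78.5923, (K−S)⁺=2.2977, hold=6.9051 ⇒ V=6.9051 continue | (k=3,j=2): S=98.5115, (K−S)⁺=0.0000, hold=1.2449 ⇒ V=1.2449 continue | (k=3,j=3): S=123.4793, (K−S)⁺=0.0000, hold=0.0000 ⇒ V=0.0000 continue  boundary S*=62.7007
step 2: (k=2,j=0): S=70.1982, (K−S)⁺=10.6918, hold=12.3596 ⇒ V=12.3596 continue | (k=2,j=1): S=87.9900, (K−S)⁺=0.0000, hold=3.9988 ⇒ V=3.9988 continue | (k=2,j=2): S=110.2911, (K−S)⁺=0.0000, hold=0.6079 ⇒ V=0.6079 continue  boundary S*=-
step 1: (k=1,j=0): S=78.5923, (K−S)⁺=2.2977, hold=8.0492 ⇒ V=8.0492 continue | (k=1,j=1): S=98.5115, (K−S)⁺=0.0000, hold=2.2588 ⇒ V=2.2588 continue  boundary S*=-
step 0: (k=0,j=0): S=87.9900, (K−S)⁺=0.0000, hold=5.0681 ⇒ V=5.0681 continue  boundary S*=-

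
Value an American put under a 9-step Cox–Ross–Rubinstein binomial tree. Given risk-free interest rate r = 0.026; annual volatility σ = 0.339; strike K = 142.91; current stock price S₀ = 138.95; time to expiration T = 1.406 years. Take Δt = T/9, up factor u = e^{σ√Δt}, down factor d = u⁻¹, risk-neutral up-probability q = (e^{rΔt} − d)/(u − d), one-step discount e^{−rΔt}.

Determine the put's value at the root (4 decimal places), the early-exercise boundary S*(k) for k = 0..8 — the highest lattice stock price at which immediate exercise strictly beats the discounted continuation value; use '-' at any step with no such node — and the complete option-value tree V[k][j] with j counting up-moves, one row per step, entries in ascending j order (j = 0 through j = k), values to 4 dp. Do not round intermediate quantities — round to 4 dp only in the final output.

price = 22.5398
boundary = - - - - 81.3008 92.9578 81.3008 92.9578 106.2861
tree:
22.5398
30.3485 14.3280
39.6955 20.5476 7.7567
50.2974 28.6233 12.0316 3.2225
61.6092 38.5508 18.1832 5.5142 0.7838
71.8044 49.9522 26.6086 9.2711 1.5184 0.0000
80.7211 61.6092 37.3958 15.2264 2.9415 0.0000 0.0000
88.5196 71.8044 49.9522 24.2011 5.6982 0.0000 0.0000 0.0000
95.3402 80.7211 61.6092 36.6239 11.0387 0.0000 0.0000 0.0000 0.0000
101.3055 88.5196 71.8044 49.9522 21.3844 0.0000 0.0000 0.0000 0.0000 0.0000

Δt=0.15622, u=1.14338, d=0.87460, q=0.48170, disc=e^(-rΔt)=0.99595
k=9 terminal: V=max(K-S,0) → 101.3055 88.5196 71.8044 49.9522 21.3844 0.0000 0.0000 0.0000 0.0000 0.0000
k=8: j=0 S=47.5698 intr=95.3402 cont=94.7609 V=95.3402[EX]; j=1 S=62.1889 intr=80.7211 cont=80.1418 V=80.7211[EX]; j=2 S=81.3008 intr=61.6092 cont=61.0299 V=61.6092[EX]; j=3 S=106.2861 intr=36.6239 cont=36.0446 V=36.6239[EX]; j=4 S=138.9500 intr=3.9600 cont=11.0387 V=11.0387[hold]; j=5 S=181.6521 intr=0.0000 cont=0.0000 V=0.0000[hold]; j=6 S=237.4774 intr=0.0000 cont=0.0000 V=0.0000[hold]; j=7 S=310.4590 intr=0.0000 cont=0.0000 V=0.0000[hold]; j=8 S=405.8692 intr=0.0000 cont=0.0000 V=0.0000[hold]  S*(8)=106.2861
k=7: j=0 S=54.3904 intr=88.5196 cont=87.9403 V=88.5196[EX]; j=1 S=71.1056 intr=71.8044 cont=71.2251 V=71.8044[EX]; j=2 S=92.9578 intr=49.9522 cont=49.3729 V=49.9522[EX]; j=3 S=121.5256 intr=21.3844 cont=24.2011 V=24.2011[hold]; j=4 S=158.8728 intr=0.0000 cont=5.6982 V=5.6982[hold]; j=5 S=207.6976 intr=0.0000 cont=0.0000 V=0.0000[hold]; j=6 S=271.5272 intr=0.0000 cont=0.0000 V=0.0000[hold]; j=7 S=354.9729 intr=0.0000 cont=0.0000 V=0.0000[hold]  S*(7)=92.9578
k=6: j=0 S=62.1889 intr=80.7211 cont=80.1418 V=80.7211[EX]; j=1 S=81.3008 intr=61.6092 cont=61.0299 V=61.6092[EX]; j=2 S=106.2861 intr=36.6239 cont=37.3958 V=37.3958[hold]; j=3 S=138.9500 intr=3.9600 cont=15.2264 V=15.2264[hold]; j=4 S=181.6521 intr=0.0000 cont=2.9415 V=2.9415[hold]; j=5 S=237.4774 intr=0.0000 cont=0.0000 V=0.0000[hold]; j=6 S=310.4590 intr=0.0000 cont=0.0000 V=0.0000[hold]  S*(6)=81.3008
k=5: j=0 S=71.1056 intr=71.8044 cont=71.2251 V=71.8044[EX]; j=1 S=92.9578 intr=49.9522 cont=49.7433 V=49.9522[EX]; j=2 S=121.5256 intr=21.3844 cont=26.6086 V=26.6086[hold]; j=3 S=158.8728 intr=0.0000 cont=9.2711 V=9.2711[hold]; j=4 S=207.6976 intr=0.0000 cont=1.5184 V=1.5184[hold]; j=5 S=271.5272 intr=0.0000 cont=0.0000 V=0.0000[hold]  S*(5)=92.9578
k=4: j=0 S=81.3008 intr=61.6092 cont=61.0299 V=61.6092[EX]; j=1 S=106.2861 intr=36.6239 cont=38.5508 V=38.5508[hold]; j=2 S=138.9500 intr=3.9600 cont=18.1832 V=18.1832[hold]; j=3 S=181.6521 intr=0.0000 cont=5.5142 V=5.5142[hold]; j=4 S=237.4774 intr=0.0000 cont=0.7838 V=0.7838[hold]  S*(4)=81.3008
k=3: j=0 S=92.9578 intr=49.9522 cont=50.2974 V=50.2974[hold]; j=1 S=121.5256 intr=21.3844 cont=28.6233 V=28.6233[hold]; j=2 S=158.8728 intr=0.0000 cont=12.0316 V=12.0316[hold]; j=3 S=207.6976 intr=0.0000 cont=3.2225 V=3.2225[hold]  S*(3)=-
k=2: j=0 S=106.2861 intr=36.6239 cont=39.6955 V=39.6955[hold]; j=1 S=138.9500 intr=3.9600 cont=20.5476 V=20.5476[hold]; j=2 S=181.6521 intr=0.0000 cont=7.7567 V=7.7567[hold]  S*(2)=-
k=1: j=0 S=121.5256 intr=21.3844 cont=30.3485 V=30.3485[hold]; j=1 S=158.8728 intr=0.0000 cont=14.3280 V=14.3280[hold]  S*(1)=-
k=0: j=0 S=138.9500 intr=3.9600 cont=22.5398 V=22.5398[hold]  S*(0)=-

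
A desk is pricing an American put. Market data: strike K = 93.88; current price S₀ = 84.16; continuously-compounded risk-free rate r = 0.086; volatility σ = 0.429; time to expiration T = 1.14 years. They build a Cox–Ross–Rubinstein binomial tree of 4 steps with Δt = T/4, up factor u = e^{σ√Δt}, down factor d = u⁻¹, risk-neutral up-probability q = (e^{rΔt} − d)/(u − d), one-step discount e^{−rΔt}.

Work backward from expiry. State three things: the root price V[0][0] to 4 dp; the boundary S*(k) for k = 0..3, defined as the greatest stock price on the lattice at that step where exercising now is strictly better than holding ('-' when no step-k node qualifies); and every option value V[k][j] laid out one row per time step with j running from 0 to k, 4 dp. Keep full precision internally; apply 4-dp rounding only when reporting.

price = 17.7565
boundary = - - 53.2327 66.9333
tree:
17.7565
27.4982 8.7721
40.6473 15.5477 2.3445
51.5435 26.9467 4.7737 0.0000
60.2094 40.6473 9.7200 0.0000 0.0000

params: Δt=0.28500 u=1.25737 d=0.79531 q=0.49669 e^(-rΔt)=0.97579
t_4 payoffs: 60.2094 40.6473 9.7200 0.0000 0.0000
t_3: node(3,0) S=42.3365 payoff=51.5435 vs cont=49.2705 → 51.5435 [stop]  node(3,1) S=66.9333 payoff=26.9467 vs cont=24.6737 → 26.9467 [stop]  node(3,2) S=105.8204 payoff=0.0000 vs cont=4.7737 → 4.7737 [wait]  node(3,3) S=167.3002 payoff=0.0000 vs cont=0.0000 → 0.0000 [wait]  ⇒ S*(3)=66.9333
t_2: node(2,0) S=53.2327 payoff=40.6473 vs cont=38.3743 → 40.6473 [stop]  node(2,1) S=84.1600 payoff=9.7200 vs cont=15.5477 → 15.5477 [wait]  node(2,2) S=133.0555 payoff=0.0000 vs cont=2.3445 → 2.3445 [wait]  ⇒ S*(2)=53.2327
t_1: node(1,0) S=66.9333 payoff=26.9467 vs cont=27.4982 → 27.4982 [wait]  node(1,1) S=105.8204 payoff=0.0000 vs cont=8.7721 → 8.7721 [wait]  ⇒ S*(1)=-
t_0: node(0,0) S=84.1600 payoff=9.7200 vs cont=17.7565 → 17.7565 [wait]  ⇒ S*(0)=-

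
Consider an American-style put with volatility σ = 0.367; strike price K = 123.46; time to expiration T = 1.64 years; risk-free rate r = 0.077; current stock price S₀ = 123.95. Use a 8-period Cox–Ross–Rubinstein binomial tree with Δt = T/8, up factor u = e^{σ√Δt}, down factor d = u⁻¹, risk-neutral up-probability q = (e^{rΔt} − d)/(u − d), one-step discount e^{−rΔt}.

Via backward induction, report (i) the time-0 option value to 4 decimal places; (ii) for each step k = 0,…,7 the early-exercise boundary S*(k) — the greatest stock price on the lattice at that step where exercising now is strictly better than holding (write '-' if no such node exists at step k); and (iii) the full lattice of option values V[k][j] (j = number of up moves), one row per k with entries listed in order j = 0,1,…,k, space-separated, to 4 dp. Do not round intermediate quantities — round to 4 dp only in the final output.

price = 16.3789
boundary = - - - 75.2924 88.9030 75.2924 88.9030 104.9739
tree:
16.3789
24.3100 9.1572
34.8894 14.7541 3.9853
48.1676 23.0335 7.1415 1.0318
59.6945 34.5570 12.5165 2.1228 0.0000
69.4566 48.1676 21.2739 4.3674 0.0000 0.0000
77.7242 59.6945 34.5570 8.9853 0.0000 0.0000 0.0000
84.7261 69.4566 48.1676 18.4861 0.0000 0.0000 0.0000 0.0000
90.6561 77.7242 59.6945 34.5570 0.0000 0.0000 0.0000 0.0000 0.0000

params: Δt=0.20500 u=1.18077 d=0.84691 q=0.50621 e^(-rΔt)=0.98434
t_8 payoffs: 90.6561 77.7242 59.6945 34.5570 0.0000 0.0000 0.0000 0.0000 0.0000
t_7: node(7,0) S=38.7339 payoff=84.7261 vs cont=82.7926 → 84.7261 [stop]  node(7,1) S=54.0034 payoff=69.4566 vs cont=67.5231 → 69.4566 [stop]  node(7,2) S=75.2924 payoff=48.1676 vs cont=46.2341 → 48.1676 [stop]  node(7,3) S=104.9739 payoff=18.4861 vs cont=16.7967 → 18.4861 [stop]  node(7,4) S=146.3564 payoff=0.0000 vs cont=0.0000 → 0.0000 [wait]  node(7,5) S=204.0525 payoff=0.0000 vs cont=0.0000 → 0.0000 [wait]  node(7,6) S=284.4933 payoff=0.0000 vs cont=0.0000 → 0.0000 [wait]  node(7,7) S=396.6453 payoff=0.0000 vs cont=0.0000 → 0.0000 [wait]  ⇒ S*(7)=104.9739
t_6: node(6,0) S=45.7358 payoff=77.7242 vs cont=75.7907 → 77.7242 [stop]  node(6,1) S=63.7655 payoff=59.6945 vs cont=57.7609 → 59.6945 [stop]  node(6,2) S=88.9030 payoff=34.5570 vs cont=32.6235 → 34.5570 [stop]  node(6,3) S=123.9500 payoff=0.0000 vs cont=8.9853 → 8.9853 [wait]  node(6,4) S=172.8131 payoff=0.0000 vs cont=0.0000 → 0.0000 [wait]  node(6,5) S=240.9389 payoff=0.0000 vs cont=0.0000 → 0.0000 [wait]  node(6,6) S=335.9211 payoff=0.0000 vs cont=0.0000 → 0.0000 [wait]  ⇒ S*(6)=88.9030
t_5: node(5,0) S=54.0034 payoff=69.4566 vs cont=67.5231 → 69.4566 [stop]  node(5,1) S=75.2924 payoff=48.1676 vs cont=46.2341 → 48.1676 [stop]  node(5,2) S=104.9739 payoff=18.4861 vs cont=21.2739 → 21.2739 [wait]  node(5,3) S=146.3564 payoff=0.0000 vs cont=4.3674 → 4.3674 [wait]  node(5,4) S=204.0525 payoff=0.0000 vs cont=0.0000 → 0.0000 [wait]  node(5,5) S=284.4933 payoff=0.0000 vs cont=0.0000 → 0.0000 [wait]  ⇒ S*(5)=75.2924
t_4: node(4,0) S=63.7655 payoff=59.6945 vs cont=57.7609 → 59.6945 [stop]  node(4,1) S=88.9030 payoff=34.5570 vs cont=34.0126 → 34.5570 [stop]  node(4,2) S=123.9500 payoff=0.0000 vs cont=12.5165 → 12.5165 [wait]  node(4,3) S=172.8131 payoff=0.0000 vs cont=2.1228 → 2.1228 [wait]  node(4,4) S=240.9389 payoff=0.0000 vs cont=0.0000 → 0.0000 [wait]  ⇒ S*(4)=88.9030
t_3: node(3,0) S=75.2924 payoff=48.1676 vs cont=46.2341 → 48.1676 [stop]  node(3,1) S=104.9739 payoff=18.4861 vs cont=23.0335 → 23.0335 [wait]  node(3,2) S=146.3564 payoff=0.0000 vs cont=7.1415 → 7.1415 [wait]  node(3,3) S=204.0525 payoff=0.0000 vs cont=1.0318 → 1.0318 [wait]  ⇒ S*(3)=75.2924
t_2: node(2,0) S=88.9030 payoff=34.5570 vs cont=34.8894 → 34.8894 [wait]  node(2,1) S=123.9500 payoff=0.0000 vs cont=14.7541 → 14.7541 [wait]  node(2,2) S=172.8131 payoff=0.0000 vs cont=3.9853 → 3.9853 [wait]  ⇒ S*(2)=-
t_1: node(1,0) S=104.9739 payoff=18.4861 vs cont=24.3100 → 24.3100 [wait]  node(1,1) S=146.3564 payoff=0.0000 vs cont=9.1572 → 9.1572 [wait]  ⇒ S*(1)=-
t_0: node(0,0) S=123.9500 payoff=0.0000 vs cont=16.3789 → 16.3789 [wait]  ⇒ S*(0)=-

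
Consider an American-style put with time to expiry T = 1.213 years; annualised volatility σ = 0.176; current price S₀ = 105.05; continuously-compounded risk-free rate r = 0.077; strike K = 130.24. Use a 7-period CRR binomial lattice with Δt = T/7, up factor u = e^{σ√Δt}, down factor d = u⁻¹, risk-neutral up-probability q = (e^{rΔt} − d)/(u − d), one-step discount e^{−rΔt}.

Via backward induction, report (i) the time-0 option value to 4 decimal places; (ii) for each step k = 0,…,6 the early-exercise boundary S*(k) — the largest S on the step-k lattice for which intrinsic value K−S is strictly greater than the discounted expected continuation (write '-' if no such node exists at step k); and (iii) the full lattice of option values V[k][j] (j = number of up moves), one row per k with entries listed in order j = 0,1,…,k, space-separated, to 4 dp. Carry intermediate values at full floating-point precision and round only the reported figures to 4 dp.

Δt=0.17329  u=1.07602  d=0.92935  q=0.57328  discount=0.98675
step 7 (expiry): payoffs max(K−S,0) = 67.3376 57.4111 45.9180 32.6113 17.2046 0.0000 0.0000 0.0000
step 6: (k=6,j=0): S=67.6839, (K−S)⁺=62.5561, hold=60.8298 ⇒ V=62.5561 exercise | (k=6,j=1): S=78.3651, (K−S)⁺=51.8749, hold=50.1487 ⇒ V=51.8749 exercise | (k=6,j=2): S=90.7317, (K−S)⁺=39.5083, hold=37.7820 ⇒ V=39.5083 exercise | (k=6,j=3): S=105.0500, (K−S)⁺=25.1900, hold=23.4637 ⇒ V=25.1900 exercise | (k=6,j=4): S=121.6278, (K−S)⁺=8.6122, hold=7.2442 ⇒ V=8.6122 exercise | (k=6,j=5): S=140.8217, (K−S)⁺=0.0000, hold=0.0000 ⇒ V=0.0000 continue | (k=6,j=6): S=163.0446, (K−S)⁺=0.0000, hold=0.0000 ⇒ V=0.0000 continue  boundary S*=121.6278
step 5: (k=5,j=0): S=72.8289, (K−S)⁺=57.4111, hold=55.6848 ⇒ V=57.4111 exercise | (k=5,j=1): S=84.3220, (K−S)⁺=45.9180, hold=44.1918 ⇒ V=45.9180 exercise | (k=5,j=2): S=97.6287, (K−S)⁺=32.6113, hold=30.8850 ⇒ V=32.6113 exercise | (k=5,j=3): S=113.0354, (K−S)⁺=17.2046, hold=15.4784 ⇒ V=17.2046 exercise | (k=5,j=4): S=130.8734, (K−S)⁺=0.0000, hold=3.6263 ⇒ V=3.6263 continue | (k=5,j=5): S=151.5263, (K−S)⁺=0.0000, hold=0.0000 ⇒ V=0.0000 continue  boundary S*=113.0354
step 4: (k=4,j=0): S=78.3651, (K−S)⁺=51.8749, hold=50.1487 ⇒ V=51.8749 exercise | (k=4,j=1): S=90.7317, (K−S)⁺=39.5083, hold=37.7820 ⇒ V=39.5083 exercise | (k=4,j=2): S=105.0500, (K−S)⁺=25.1900, hold=23.4637 ⇒ V=25.1900 exercise | (k=4,j=3): S=121.6278, (K−S)⁺=8.6122, hold=9.2956 ⇒ V=9.2956 continue | (k=4,j=4): S=140.8217, (K−S)⁺=0.0000, hold=1.5269 ⇒ V=1.5269 continue  boundary S*=105.0500
step 3: (k=3,j=0): S=84.3220, (K−S)⁺=45.9180, hold=44.1918 ⇒ V=45.9180 exercise | (k=3,j=1): S=97.6287, (K−S)⁺=32.6113, hold=30.8850 ⇒ V=32.6113 exercise | (k=3,j=2): S=113.0354, (K−S)⁺=17.2046, hold=15.8649 ⇒ V=17.2046 exercise | (k=3,j=3): S=130.8734, (K−S)⁺=0.0000, hold=4.7778 ⇒ V=4.7778 continue  boundary S*=113.0354
step 2: (k=2,j=0): S=90.7317, (K−S)⁺=39.5083, hold=37.7820 ⇒ V=39.5083 exercise | (k=2,j=1): S=105.0500, (K−S)⁺=25.1900, hold=23.4637 ⇒ V=25.1900 exercise | (k=2,j=2): S=121.6278, (K−S)⁺=8.6122, hold=9.9469 ⇒ V=9.9469 continue  boundary S*=105.0500
step 1: (k=1,j=0): S=97.6287, (K−S)⁺=32.6113, hold=30.8850 ⇒ V=32.6113 exercise | (k=1,j=1): S=113.0354, (K−S)⁺=17.2046, hold=16.2334 ⇒ V=17.2046 exercise  boundary S*=113.0354
step 0: (k=0,j=0): S=105.0500, (K−S)⁺=25.1900, hold=23.4637 ⇒ V=25.1900 exercise  boundary S*=105.0500

price = 25.1900
boundary = 105.0500 113.0354 105.0500 113.0354 105.0500 113.0354 121.6278
tree:
25.1900
32.6113 17.2046
39.5083 25.1900 9.9469
45.9180 32.6113 17.2046 4.7778
51.8749 39.5083 25.1900 9.2956 1.5269
57.4111 45.9180 32.6113 17.2046 3.6263 0.0000
62.5561 51.8749 39.5083 25.1900 8.6122 0.0000 0.0000
67.3376 57.4111 45.9180 32.6113 17.2046 0.0000 0.0000 0.0000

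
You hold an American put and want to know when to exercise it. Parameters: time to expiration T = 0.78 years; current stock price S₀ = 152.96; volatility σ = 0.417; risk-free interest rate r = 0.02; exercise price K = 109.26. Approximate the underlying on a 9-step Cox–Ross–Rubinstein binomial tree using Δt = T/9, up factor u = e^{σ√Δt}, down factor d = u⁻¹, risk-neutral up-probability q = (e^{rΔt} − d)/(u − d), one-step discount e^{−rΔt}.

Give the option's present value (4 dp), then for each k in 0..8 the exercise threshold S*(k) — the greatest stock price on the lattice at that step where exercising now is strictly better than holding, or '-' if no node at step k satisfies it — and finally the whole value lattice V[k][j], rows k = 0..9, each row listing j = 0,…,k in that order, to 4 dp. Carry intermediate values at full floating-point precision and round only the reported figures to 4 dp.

params: Δt=0.08667 u=1.13061 d=0.88447 q=0.47640 e^(-rΔt)=0.99827
t_9 payoffs: 58.5905 44.4898 26.4649 3.4239 0.0000 0.0000 0.0000 0.0000 0.0000 0.0000
t_8: node(8,0) S=57.2876 payoff=51.9724 vs cont=51.7832 → 51.9724 [stop]  node(8,1) S=73.2302 payoff=36.0298 vs cont=35.8406 → 36.0298 [stop]  node(8,2) S=93.6094 payoff=15.6506 vs cont=15.4614 → 15.6506 [stop]  node(8,3) S=119.6599 payoff=0.0000 vs cont=1.7896 → 1.7896 [wait]  node(8,4) S=152.9600 payoff=0.0000 vs cont=0.0000 → 0.0000 [wait]  node(8,5) S=195.5272 payoff=0.0000 vs cont=0.0000 → 0.0000 [wait]  node(8,6) S=249.9404 payoff=0.0000 vs cont=0.0000 → 0.0000 [wait]  node(8,7) S=319.4962 payoff=0.0000 vs cont=0.0000 → 0.0000 [wait]  node(8,8) S=408.4086 payoff=0.0000 vs cont=0.0000 → 0.0000 [wait]  ⇒ S*(8)=93.6094
t_7: node(7,0) S=64.7702 payoff=44.4898 vs cont=44.3005 → 44.4898 [stop]  node(7,1) S=82.7951 payoff=26.4649 vs cont=26.2757 → 26.4649 [stop]  node(7,2) S=105.8361 payoff=3.4239 vs cont=9.0316 → 9.0316 [wait]  node(7,3) S=135.2892 payoff=0.0000 vs cont=0.9354 → 0.9354 [wait]  node(7,4) S=172.9388 payoff=0.0000 vs cont=0.0000 → 0.0000 [wait]  node(7,5) S=221.0659 payoff=0.0000 vs cont=0.0000 → 0.0000 [wait]  node(7,6) S=282.5863 payoff=0.0000 vs cont=0.0000 → 0.0000 [wait]  node(7,7) S=361.2271 payoff=0.0000 vs cont=0.0000 → 0.0000 [wait]  ⇒ S*(7)=82.7951
t_6: node(6,0) S=73.2302 payoff=36.0298 vs cont=35.8406 → 36.0298 [stop]  node(6,1) S=93.6094 payoff=15.6506 vs cont=18.1283 → 18.1283 [wait]  node(6,2) S=119.6599 payoff=0.0000 vs cont=5.1657 → 5.1657 [wait]  node(6,3) S=152.9600 payoff=0.0000 vs cont=0.4890 → 0.4890 [wait]  node(6,4) S=195.5272 payoff=0.0000 vs cont=0.0000 → 0.0000 [wait]  node(6,5) S=249.9404 payoff=0.0000 vs cont=0.0000 → 0.0000 [wait]  node(6,6) S=319.4962 payoff=0.0000 vs cont=0.0000 → 0.0000 [wait]  ⇒ S*(6)=73.2302
t_5: node(5,0) S=82.7951 payoff=26.4649 vs cont=27.4540 → 27.4540 [wait]  node(5,1) S=105.8361 payoff=3.4239 vs cont=11.9323 → 11.9323 [wait]  node(5,2) S=135.2892 payoff=0.0000 vs cont=2.9326 → 2.9326 [wait]  node(5,3) S=172.9388 payoff=0.0000 vs cont=0.2556 → 0.2556 [wait]  node(5,4) S=221.0659 payoff=0.0000 vs cont=0.0000 → 0.0000 [wait]  node(5,5) S=282.5863 payoff=0.0000 vs cont=0.0000 → 0.0000 [wait]  ⇒ S*(5)=-
t_4: node(4,0) S=93.6094 payoff=15.6506 vs cont=20.0247 → 20.0247 [wait]  node(4,1) S=119.6599 payoff=0.0000 vs cont=7.6316 → 7.6316 [wait]  node(4,2) S=152.9600 payoff=0.0000 vs cont=1.6544 → 1.6544 [wait]  node(4,3) S=195.5272 payoff=0.0000 vs cont=0.1336 → 0.1336 [wait]  node(4,4) S=249.9404 payoff=0.0000 vs cont=0.0000 → 0.0000 [wait]  ⇒ S*(4)=-
t_3: node(3,0) S=105.8361 payoff=3.4239 vs cont=14.0963 → 14.0963 [wait]  node(3,1) S=135.2892 payoff=0.0000 vs cont=4.7758 → 4.7758 [wait]  node(3,2) S=172.9388 payoff=0.0000 vs cont=0.9283 → 0.9283 [wait]  node(3,3) S=221.0659 payoff=0.0000 vs cont=0.0698 → 0.0698 [wait]  ⇒ S*(3)=-
t_2: node(2,0) S=119.6599 payoff=0.0000 vs cont=9.6393 → 9.6393 [wait]  node(2,1) S=152.9600 payoff=0.0000 vs cont=2.9378 → 2.9378 [wait]  node(2,2) S=195.5272 payoff=0.0000 vs cont=0.5184 → 0.5184 [wait]  ⇒ S*(2)=-
t_1: node(1,0) S=135.2892 payoff=0.0000 vs cont=6.4356 → 6.4356 [wait]  node(1,1) S=172.9388 payoff=0.0000 vs cont=1.7821 → 1.7821 [wait]  ⇒ S*(1)=-
t_0: node(0,0) S=152.9600 payoff=0.0000 vs cont=4.2114 → 4.2114 [wait]  ⇒ S*(0)=-

price = 4.2114
boundary = - - - - - - 73.2302 82.7951 93.6094
tree:
4.2114
6.4356 1.7821
9.6393 2.9378 0.5184
14.0963 4.7758 0.9283 0.0698
20.0247 7.6316 1.6544 0.1336 0.0000
27.4540 11.9323 2.9326 0.2556 0.0000 0.0000
36.0298 18.1283 5.1657 0.4890 0.0000 0.0000 0.0000
44.4898 26.4649 9.0316 0.9354 0.0000 0.0000 0.0000 0.0000
51.9724 36.0298 15.6506 1.7896 0.0000 0.0000 0.0000 0.0000 0.0000
58.5905 44.4898 26.4649 3.4239 0.0000 0.0000 0.0000 0.0000 0.0000 0.0000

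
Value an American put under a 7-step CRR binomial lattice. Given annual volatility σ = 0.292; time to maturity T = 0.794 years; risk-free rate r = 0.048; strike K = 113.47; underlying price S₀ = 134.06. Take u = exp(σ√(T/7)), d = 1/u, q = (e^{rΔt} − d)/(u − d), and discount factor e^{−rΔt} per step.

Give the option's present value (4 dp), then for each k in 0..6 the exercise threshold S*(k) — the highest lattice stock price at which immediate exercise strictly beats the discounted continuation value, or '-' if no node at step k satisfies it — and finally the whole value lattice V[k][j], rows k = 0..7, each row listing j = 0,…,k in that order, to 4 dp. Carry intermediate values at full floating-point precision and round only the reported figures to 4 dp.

params: Δt=0.11343 u=1.10334 d=0.90634 q=0.50315 e^(-rΔt)=0.99457
t_7 payoffs: 46.1212 31.4821 13.6610 0.0000 0.0000 0.0000 0.0000 0.0000
t_6: node(6,0) S=74.3087 payoff=39.1613 vs cont=38.5451 → 39.1613 [stop]  node(6,1) S=90.4606 payoff=23.0094 vs cont=22.3932 → 23.0094 [stop]  node(6,2) S=110.1234 payoff=3.3466 vs cont=6.7507 → 6.7507 [wait]  node(6,3) S=134.0600 payoff=0.0000 vs cont=0.0000 → 0.0000 [wait]  node(6,4) S=163.1996 payoff=0.0000 vs cont=0.0000 → 0.0000 [wait]  node(6,5) S=198.6730 payoff=0.0000 vs cont=0.0000 → 0.0000 [wait]  node(6,6) S=241.8569 payoff=0.0000 vs cont=0.0000 → 0.0000 [wait]  ⇒ S*(6)=90.4606
t_5: node(5,0) S=81.9879 payoff=31.4821 vs cont=30.8660 → 31.4821 [stop]  node(5,1) S=99.8090 payoff=13.6610 vs cont=14.7483 → 14.7483 [wait]  node(5,2) S=121.5037 payoff=0.0000 vs cont=3.3359 → 3.3359 [wait]  node(5,3) S=147.9139 payoff=0.0000 vs cont=0.0000 → 0.0000 [wait]  node(5,4) S=180.0648 payoff=0.0000 vs cont=0.0000 → 0.0000 [wait]  node(5,5) S=219.2041 payoff=0.0000 vs cont=0.0000 → 0.0000 [wait]  ⇒ S*(5)=81.9879
t_4: node(4,0) S=90.4606 payoff=23.0094 vs cont=22.9373 → 23.0094 [stop]  node(4,1) S=110.1234 payoff=3.3466 vs cont=8.9573 → 8.9573 [wait]  node(4,2) S=134.0600 payoff=0.0000 vs cont=1.6484 → 1.6484 [wait]  node(4,3) S=163.1996 payoff=0.0000 vs cont=0.0000 → 0.0000 [wait]  node(4,4) S=198.6730 payoff=0.0000 vs cont=0.0000 → 0.0000 [wait]  ⇒ S*(4)=90.4606
t_3: node(3,0) S=99.8090 payoff=13.6610 vs cont=15.8526 → 15.8526 [wait]  node(3,1) S=121.5037 payoff=0.0000 vs cont=5.2512 → 5.2512 [wait]  node(3,2) S=147.9139 payoff=0.0000 vs cont=0.8146 → 0.8146 [wait]  node(3,3) S=180.0648 payoff=0.0000 vs cont=0.0000 → 0.0000 [wait]  ⇒ S*(3)=-
t_2: node(2,0) S=110.1234 payoff=3.3466 vs cont=10.4614 → 10.4614 [wait]  node(2,1) S=134.0600 payoff=0.0000 vs cont=3.0026 → 3.0026 [wait]  node(2,2) S=163.1996 payoff=0.0000 vs cont=0.4025 → 0.4025 [wait]  ⇒ S*(2)=-
t_1: node(1,0) S=121.5037 payoff=0.0000 vs cont=6.6721 → 6.6721 [wait]  node(1,1) S=147.9139 payoff=0.0000 vs cont=1.6852 → 1.6852 [wait]  ⇒ S*(1)=-
t_0: node(0,0) S=134.0600 payoff=0.0000 vs cont=4.1403 → 4.1403 [wait]  ⇒ S*(0)=-

price = 4.1403
boundary = - - - - 90.4606 81.9879 90.4606
tree:
4.1403
6.6721 1.6852
10.4614 3.0026 0.4025
15.8526 5.2512 0.8146 0.0000
23.0094 8.9573 1.6484 0.0000 0.0000
31.4821 14.7483 3.3359 0.0000 0.0000 0.0000
39.1613 23.0094 6.7507 0.0000 0.0000 0.0000 0.0000
46.1212 31.4821 13.6610 0.0000 0.0000 0.0000 0.0000 0.0000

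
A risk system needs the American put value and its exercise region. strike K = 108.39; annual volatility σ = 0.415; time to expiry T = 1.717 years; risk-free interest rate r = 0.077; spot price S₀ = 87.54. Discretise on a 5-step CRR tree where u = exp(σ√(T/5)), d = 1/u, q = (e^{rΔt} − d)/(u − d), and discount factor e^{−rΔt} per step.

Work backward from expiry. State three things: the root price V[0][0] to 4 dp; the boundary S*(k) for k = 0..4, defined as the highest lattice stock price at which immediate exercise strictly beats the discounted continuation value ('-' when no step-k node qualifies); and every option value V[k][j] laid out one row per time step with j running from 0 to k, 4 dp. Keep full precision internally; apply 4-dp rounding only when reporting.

price = 26.5733
boundary = - 68.6420 53.8237 68.6420 87.5400
tree:
26.5733
39.7480 14.5224
54.5663 24.5290 5.0624
66.1857 39.7480 10.2738 0.0000
75.2967 54.5663 20.8500 0.0000 0.0000
82.4409 66.1857 39.7480 0.0000 0.0000 0.0000

Δt=0.34340  u=1.27531  d=0.78412  q=0.49405  discount=0.97390
step 5 (expiry): payoffs max(K−S,0) = 82.4409 66.1857 39.7480 0.0000 0.0000 0.0000
step 4: (k=4,j=0): S=33.0933, (K−S)⁺=75.2967, hold=72.4683 ⇒ V=75.2967 exercise | (k=4,j=1): S=53.8237, (K−S)⁺=54.5663, hold=51.7379 ⇒ V=54.5663 exercise | (k=4,j=2): S=87.5400, (K−S)⁺=20.8500, hold=19.5857 ⇒ V=20.8500 exercise | (k=4,j=3): S=142.3770, (K−S)⁺=0.0000, hold=0.0000 ⇒ V=0.0000 continue | (k=4,j=4): S=231.5652, (K−S)⁺=0.0000, hold=0.0000 ⇒ V=0.0000 continue  boundary S*=87.5400
step 3: (k=3,j=0): S=42.2043, (K−S)⁺=66.1857, hold=63.3573 ⇒ V=66.1857 exercise | (k=3,j=1): S=68.6420, (K−S)⁺=39.7480, hold=36.9195 ⇒ V=39.7480 exercise | (k=3,j=2): S=111.6409, (K−S)⁺=0.0000, hold=10.2738 ⇒ V=10.2738 continue | (k=3,j=3): S=181.5752, (K−S)⁺=0.0000, hold=0.0000 ⇒ V=0.0000 continue  boundary S*=68.6420
step 2: (k=2,j=0): S=53.8237, (K−S)⁺=54.5663, hold=51.7379 ⇒ V=54.5663 exercise | (k=2,j=1): S=87.5400, (K−S)⁺=20.8500, hold=24.5290 ⇒ V=24.5290 continue | (k=2,j=2): S=142.3770, (K−S)⁺=0.0000, hold=5.0624 ⇒ V=5.0624 continue  boundary S*=53.8237
step 1: (k=1,j=0): S=68.6420, (K−S)⁺=39.7480, hold=38.6897 ⇒ V=39.7480 exercise | (k=1,j=1): S=111.6409, (K−S)⁺=0.0000, hold=14.5224 ⇒ V=14.5224 continue  boundary S*=68.6420
step 0: (k=0,j=0): S=87.5400, (K−S)⁺=20.8500, hold=26.5733 ⇒ V=26.5733 continue  boundary S*=-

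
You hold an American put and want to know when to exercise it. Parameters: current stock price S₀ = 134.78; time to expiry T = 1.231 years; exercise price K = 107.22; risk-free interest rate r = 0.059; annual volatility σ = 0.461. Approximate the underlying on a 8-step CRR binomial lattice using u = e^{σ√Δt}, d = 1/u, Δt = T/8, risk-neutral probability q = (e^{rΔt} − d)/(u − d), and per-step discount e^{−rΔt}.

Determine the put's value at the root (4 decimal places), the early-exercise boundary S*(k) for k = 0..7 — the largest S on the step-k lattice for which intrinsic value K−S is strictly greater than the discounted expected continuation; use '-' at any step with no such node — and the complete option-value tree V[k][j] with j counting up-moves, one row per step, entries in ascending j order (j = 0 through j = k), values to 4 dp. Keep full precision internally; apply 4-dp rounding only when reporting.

Δt=0.15388  u=1.19822  d=0.83457  q=0.47999  discount=0.99096
step 8 (expiry): payoffs max(K−S,0) = 75.4997 61.6783 41.8346 13.3443 0.0000 0.0000 0.0000 0.0000 0.0000
step 7: (k=7,j=0): S=38.0078, (K−S)⁺=69.2122, hold=68.2432 ⇒ V=69.2122 exercise | (k=7,j=1): S=54.5689, (K−S)⁺=52.6511, hold=51.6821 ⇒ V=52.6511 exercise | (k=7,j=2): S=78.3461, (K−S)⁺=28.8739, hold=27.9049 ⇒ V=28.8739 exercise | (k=7,j=3): S=112.4836, (K−S)⁺=0.0000, hold=6.8764 ⇒ V=6.8764 continue | (k=7,j=4): S=161.4959, (K−S)⁺=0.0000, hold=0.0000 ⇒ V=0.0000 continue | (k=7,j=5): S=231.8642, (K−S)⁺=0.0000, hold=0.0000 ⇒ V=0.0000 continue | (k=7,j=6): S=332.8939, (K−S)⁺=0.0000, hold=0.0000 ⇒ V=0.0000 continue | (k=7,j=7): S=477.9452, (K−S)⁺=0.0000, hold=0.0000 ⇒ V=0.0000 continue  boundary S*=78.3461
step 6: (k=6,j=0): S=45.5417, (K−S)⁺=61.6783, hold=60.7093 ⇒ V=61.6783 exercise | (k=6,j=1): S=65.3854, (K−S)⁺=41.8346, hold=40.8655 ⇒ V=41.8346 exercise | (k=6,j=2): S=93.8757, (K−S)⁺=13.3443, hold=18.1498 ⇒ V=18.1498 continue | (k=6,j=3): S=134.7800, (K−S)⁺=0.0000, hold=3.5435 ⇒ V=3.5435 continue | (k=6,j=4): S=193.5074, (K−S)⁺=0.0000, hold=0.0000 ⇒ V=0.0000 continue | (k=6,j=5): S=277.8240, (K−S)⁺=0.0000, hold=0.0000 ⇒ V=0.0000 continue | (k=6,j=6): S=398.8797, (K−S)⁺=0.0000, hold=0.0000 ⇒ V=0.0000 continue  boundary S*=65.3854
step 5: (k=5,j=0): S=54.5689, (K−S)⁺=52.6511, hold=51.6821 ⇒ V=52.6511 exercise | (k=5,j=1): S=78.3461, (K−S)⁺=28.8739, hold=30.1907 ⇒ V=30.1907 continue | (k=5,j=2): S=112.4836, (K−S)⁺=0.0000, hold=11.0382 ⇒ V=11.0382 continue | (k=5,j=3): S=161.4959, (K−S)⁺=0.0000, hold=1.8260 ⇒ V=1.8260 continue | (k=5,j=4): S=231.8642, (K−S)⁺=0.0000, hold=0.0000 ⇒ V=0.0000 continue | (k=5,j=5): S=332.8939, (K−S)⁺=0.0000, hold=0.0000 ⇒ V=0.0000 continue  boundary S*=54.5689
step 4: (k=4,j=0): S=65.3854, (K−S)⁺=41.8346, hold=41.4919 ⇒ V=41.8346 exercise | (k=4,j=1): S=93.8757, (K−S)⁺=13.3443, hold=20.8078 ⇒ V=20.8078 continue | (k=4,j=2): S=134.7800, (K−S)⁺=0.0000, hold=6.5566 ⇒ V=6.5566 continue | (k=4,j=3): S=193.5074, (K−S)⁺=0.0000, hold=0.9409 ⇒ V=0.9409 continue | (k=4,j=4): S=277.8240, (K−S)⁺=0.0000, hold=0.0000 ⇒ V=0.0000 continue  boundary S*=65.3854
step 3: (k=3,j=0): S=78.3461, (K−S)⁺=28.8739, hold=31.4550 ⇒ V=31.4550 continue | (k=3,j=1): S=112.4836, (K−S)⁺=0.0000, hold=13.8411 ⇒ V=13.8411 continue | (k=3,j=2): S=161.4959, (K−S)⁺=0.0000, hold=3.8262 ⇒ V=3.8262 continue | (k=3,j=3): S=231.8642, (K−S)⁺=0.0000, hold=0.4849 ⇒ V=0.4849 continue  boundary S*=-
step 2: (k=2,j=0): S=93.8757, (K−S)⁺=13.3443, hold=22.7926 ⇒ V=22.7926 continue | (k=2,j=1): S=134.7800, (K−S)⁺=0.0000, hold=8.9524 ⇒ V=8.9524 continue | (k=2,j=2): S=193.5074, (K−S)⁺=0.0000, hold=2.2023 ⇒ V=2.2023 continue  boundary S*=-
step 1: (k=1,j=0): S=112.4836, (K−S)⁺=0.0000, hold=16.0034 ⇒ V=16.0034 continue | (k=1,j=1): S=161.4959, (K−S)⁺=0.0000, hold=5.6608 ⇒ V=5.6608 continue  boundary S*=-
step 0: (k=0,j=0): S=134.7800, (K−S)⁺=0.0000, hold=10.9393 ⇒ V=10.9393 continue  boundary S*=-

price = 10.9393
boundary = - - - - 65.3854 54.5689 65.3854 78.3461
tree:
10.9393
16.0034 5.6608
22.7926 8.9524 2.2023
31.4550 13.8411 3.8262 0.4849
41.8346 20.8078 6.5566 0.9409 0.0000
52.6511 30.1907 11.0382 1.8260 0.0000 0.0000
61.6783 41.8346 18.1498 3.5435 0.0000 0.0000 0.0000
69.2122 52.6511 28.8739 6.8764 0.0000 0.0000 0.0000 0.0000
75.4997 61.6783 41.8346 13.3443 0.0000 0.0000 0.0000 0.0000 0.0000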